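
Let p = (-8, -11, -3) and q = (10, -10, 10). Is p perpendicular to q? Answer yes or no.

p · q = (-8)·10 + (-11)·(-10) + (-3)·10 = -80 + 110 - 30 = 0
Zero, so the vectors are orthogonal.

yes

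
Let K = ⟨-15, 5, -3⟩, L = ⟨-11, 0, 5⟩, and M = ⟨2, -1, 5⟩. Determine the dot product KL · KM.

KL = L − K = (4, -5, 8)
KM = M − K = (17, -6, 8)
KL · KM = 4·17 + (-5)·(-6) + 8·8 = 68 + 30 + 64 = 162

162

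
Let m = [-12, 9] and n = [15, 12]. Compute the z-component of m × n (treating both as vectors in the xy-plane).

(-12)·12 - 9·15 = -144 - 135 = -279

-279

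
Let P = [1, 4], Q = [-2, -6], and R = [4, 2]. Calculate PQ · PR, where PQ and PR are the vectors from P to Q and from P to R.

PQ = Q − P = (-3, -10)
PR = R − P = (3, -2)
PQ · PR = (-3)·3 + (-10)·(-2) = -9 + 20 = 11

11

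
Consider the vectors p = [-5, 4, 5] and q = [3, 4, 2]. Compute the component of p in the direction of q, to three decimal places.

2.043

p · q = (-5)·3 + 4·4 + 5·2 = -15 + 16 + 10 = 11
|q| = √(9 + 16 + 4) = √29 ≈ 5.3852
comp_q p = 11 / √29 ≈ 2.043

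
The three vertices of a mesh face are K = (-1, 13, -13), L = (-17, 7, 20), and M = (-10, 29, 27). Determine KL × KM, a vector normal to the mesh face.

(-768, 343, -310)

KL = (-16, -6, 33)
KM = (-9, 16, 40)
i: (-6)·40 - 33·16 = -240 - 528 = -768
j: 33·(-9) - (-16)·40 = -297 - (-640) = 343
k: (-16)·16 - (-6)·(-9) = -256 - 54 = -310
KL × KM = (-768, 343, -310)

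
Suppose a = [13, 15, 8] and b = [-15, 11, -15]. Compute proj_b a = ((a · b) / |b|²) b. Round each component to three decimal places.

a · b = 13·(-15) + 15·11 + 8·(-15) = -195 + 165 - 120 = -150
|b|² = 225 + 121 + 225 = 571
proj_b a = (-150/571) · (-15, 11, -15) ≈ (3.940, -2.890, 3.940)

(3.940, -2.890, 3.940)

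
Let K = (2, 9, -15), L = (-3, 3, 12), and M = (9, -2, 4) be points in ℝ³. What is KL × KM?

KL = (-5, -6, 27)
KM = (7, -11, 19)
i: (-6)·19 - 27·(-11) = -114 - (-297) = 183
j: 27·7 - (-5)·19 = 189 - (-95) = 284
k: (-5)·(-11) - (-6)·7 = 55 - (-42) = 97
KL × KM = (183, 284, 97)

(183, 284, 97)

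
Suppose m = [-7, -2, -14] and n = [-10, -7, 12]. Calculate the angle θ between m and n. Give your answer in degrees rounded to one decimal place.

108.1

m · n = (-7)·(-10) + (-2)·(-7) + (-14)·12 = 70 + 14 - 168 = -84
|m|² = 49 + 4 + 196 = 249,  |m| = √249 ≈ 15.779734
|n|² = 100 + 49 + 144 = 293,  |n| = √293 ≈ 17.117243
cos θ = -84 / (15.779734 · 17.117243) ≈ -0.31099
θ = arccos(-0.31099) ≈ 108.1°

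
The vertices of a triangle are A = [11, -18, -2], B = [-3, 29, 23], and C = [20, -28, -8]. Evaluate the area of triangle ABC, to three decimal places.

AB = (-14, 47, 25),  AC = (9, -10, -6)
i: 47·(-6) - 25·(-10) = -282 - (-250) = -32
j: 25·9 - (-14)·(-6) = 225 - 84 = 141
k: (-14)·(-10) - 47·9 = 140 - 423 = -283
AB × AC = (-32, 141, -283)
|AB × AC| = √100994 ≈ 317.7955
area = ½ · 317.7955 ≈ 158.898

158.898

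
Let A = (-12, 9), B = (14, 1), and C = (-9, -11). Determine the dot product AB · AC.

238

AB = B − A = (26, -8)
AC = C − A = (3, -20)
AB · AC = 26·3 + (-8)·(-20) = 78 + 160 = 238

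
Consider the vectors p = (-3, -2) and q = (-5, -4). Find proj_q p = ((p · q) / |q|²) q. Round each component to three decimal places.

(-2.805, -2.244)

p · q = (-3)·(-5) + (-2)·(-4) = 15 + 8 = 23
|q|² = 25 + 16 = 41
proj_q p = (23/41) · (-5, -4) ≈ (-2.805, -2.244)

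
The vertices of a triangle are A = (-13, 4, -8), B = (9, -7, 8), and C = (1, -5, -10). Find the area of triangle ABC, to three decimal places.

159.151

AB = (22, -11, 16),  AC = (14, -9, -2)
i: (-11)·(-2) - 16·(-9) = 22 - (-144) = 166
j: 16·14 - 22·(-2) = 224 - (-44) = 268
k: 22·(-9) - (-11)·14 = -198 - (-154) = -44
AB × AC = (166, 268, -44)
|AB × AC| = √101316 ≈ 318.3017
area = ½ · 318.3017 ≈ 159.151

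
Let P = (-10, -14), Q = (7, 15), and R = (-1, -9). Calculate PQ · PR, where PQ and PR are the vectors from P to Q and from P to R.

298

PQ = Q − P = (17, 29)
PR = R − P = (9, 5)
PQ · PR = 17·9 + 29·5 = 153 + 145 = 298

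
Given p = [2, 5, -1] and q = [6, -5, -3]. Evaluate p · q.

p · q = 2·6 + 5·(-5) + (-1)·(-3) = 12 - 25 + 3 = -10

-10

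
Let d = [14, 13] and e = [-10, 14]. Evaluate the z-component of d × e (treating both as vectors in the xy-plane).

326

14·14 - 13·(-10) = 196 - (-130) = 326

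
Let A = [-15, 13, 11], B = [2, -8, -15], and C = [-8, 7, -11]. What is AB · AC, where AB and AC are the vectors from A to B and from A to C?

AB = B − A = (17, -21, -26)
AC = C − A = (7, -6, -22)
AB · AC = 17·7 + (-21)·(-6) + (-26)·(-22) = 119 + 126 + 572 = 817

817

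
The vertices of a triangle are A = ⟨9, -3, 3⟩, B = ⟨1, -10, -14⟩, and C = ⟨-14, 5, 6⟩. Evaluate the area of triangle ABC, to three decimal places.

242.938

AB = (-8, -7, -17),  AC = (-23, 8, 3)
i: (-7)·3 - (-17)·8 = -21 - (-136) = 115
j: (-17)·(-23) - (-8)·3 = 391 - (-24) = 415
k: (-8)·8 - (-7)·(-23) = -64 - 161 = -225
AB × AC = (115, 415, -225)
|AB × AC| = √236075 ≈ 485.8755
area = ½ · 485.8755 ≈ 242.938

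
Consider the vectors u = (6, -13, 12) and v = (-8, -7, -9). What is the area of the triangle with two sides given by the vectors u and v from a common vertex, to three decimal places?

125.977

i: (-13)·(-9) - 12·(-7) = 117 - (-84) = 201
j: 12·(-8) - 6·(-9) = -96 - (-54) = -42
k: 6·(-7) - (-13)·(-8) = -42 - 104 = -146
u × v = (201, -42, -146)
|u × v| = √(201² + (-42)² + (-146)²) = √63481 ≈ 251.9544
area = ½ · 251.9544 ≈ 125.977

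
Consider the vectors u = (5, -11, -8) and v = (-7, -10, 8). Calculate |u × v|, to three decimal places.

i: (-11)·8 - (-8)·(-10) = -88 - 80 = -168
j: (-8)·(-7) - 5·8 = 56 - 40 = 16
k: 5·(-10) - (-11)·(-7) = -50 - 77 = -127
u × v = (-168, 16, -127)
|u × v| = √((-168)² + 16² + (-127)²) = √44609 ≈ 211.2084

211.208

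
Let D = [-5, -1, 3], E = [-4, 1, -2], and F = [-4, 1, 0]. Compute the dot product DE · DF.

DE = E − D = (1, 2, -5)
DF = F − D = (1, 2, -3)
DE · DF = 1·1 + 2·2 + (-5)·(-3) = 1 + 4 + 15 = 20

20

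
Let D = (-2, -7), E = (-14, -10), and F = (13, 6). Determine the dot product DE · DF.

DE = E − D = (-12, -3)
DF = F − D = (15, 13)
DE · DF = (-12)·15 + (-3)·13 = -180 - 39 = -219

-219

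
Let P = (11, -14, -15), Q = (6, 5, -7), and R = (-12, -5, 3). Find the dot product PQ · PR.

PQ = Q − P = (-5, 19, 8)
PR = R − P = (-23, 9, 18)
PQ · PR = (-5)·(-23) + 19·9 + 8·18 = 115 + 171 + 144 = 430

430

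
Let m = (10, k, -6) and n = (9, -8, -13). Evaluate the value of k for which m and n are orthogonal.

21

m · n = 10·9 + k·(-8) + (-6)·(-13) = 168 - 8k
Set equal to 0: -8k = -168, so k = 21.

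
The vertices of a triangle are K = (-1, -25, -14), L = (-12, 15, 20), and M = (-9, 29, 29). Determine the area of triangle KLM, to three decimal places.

179.536

KL = (-11, 40, 34),  KM = (-8, 54, 43)
i: 40·43 - 34·54 = 1720 - 1836 = -116
j: 34·(-8) - (-11)·43 = -272 - (-473) = 201
k: (-11)·54 - 40·(-8) = -594 - (-320) = -274
KL × KM = (-116, 201, -274)
|KL × KM| = √128933 ≈ 359.0724
area = ½ · 359.0724 ≈ 179.536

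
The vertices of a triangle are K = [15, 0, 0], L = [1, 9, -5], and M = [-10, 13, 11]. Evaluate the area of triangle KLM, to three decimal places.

163.238

KL = (-14, 9, -5),  KM = (-25, 13, 11)
i: 9·11 - (-5)·13 = 99 - (-65) = 164
j: (-5)·(-25) - (-14)·11 = 125 - (-154) = 279
k: (-14)·13 - 9·(-25) = -182 - (-225) = 43
KL × KM = (164, 279, 43)
|KL × KM| = √106586 ≈ 326.4751
area = ½ · 326.4751 ≈ 163.238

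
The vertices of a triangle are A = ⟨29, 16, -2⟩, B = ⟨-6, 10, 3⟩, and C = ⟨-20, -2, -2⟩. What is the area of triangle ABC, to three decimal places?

AB = (-35, -6, 5),  AC = (-49, -18, 0)
i: (-6)·0 - 5·(-18) = 0 - (-90) = 90
j: 5·(-49) - (-35)·0 = -245 - 0 = -245
k: (-35)·(-18) - (-6)·(-49) = 630 - 294 = 336
AB × AC = (90, -245, 336)
|AB × AC| = √181021 ≈ 425.4656
area = ½ · 425.4656 ≈ 212.733

212.733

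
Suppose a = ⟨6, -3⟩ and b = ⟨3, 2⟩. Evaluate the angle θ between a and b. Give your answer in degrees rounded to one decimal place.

a · b = 6·3 + (-3)·2 = 18 - 6 = 12
|a|² = 36 + 9 = 45,  |a| = √45 ≈ 6.708204
|b|² = 9 + 4 = 13,  |b| = √13 ≈ 3.605551
cos θ = 12 / (6.708204 · 3.605551) ≈ 0.49614
θ = arccos(0.49614) ≈ 60.3°

60.3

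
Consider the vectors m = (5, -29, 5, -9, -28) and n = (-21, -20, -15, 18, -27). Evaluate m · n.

m · n = 5·(-21) + (-29)·(-20) + 5·(-15) + (-9)·18 + (-28)·(-27) = -105 + 580 - 75 - 162 + 756 = 994

994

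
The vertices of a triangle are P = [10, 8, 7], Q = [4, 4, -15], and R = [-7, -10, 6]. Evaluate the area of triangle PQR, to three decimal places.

PQ = (-6, -4, -22),  PR = (-17, -18, -1)
i: (-4)·(-1) - (-22)·(-18) = 4 - 396 = -392
j: (-22)·(-17) - (-6)·(-1) = 374 - 6 = 368
k: (-6)·(-18) - (-4)·(-17) = 108 - 68 = 40
PQ × PR = (-392, 368, 40)
|PQ × PR| = √290688 ≈ 539.1549
area = ½ · 539.1549 ≈ 269.577

269.577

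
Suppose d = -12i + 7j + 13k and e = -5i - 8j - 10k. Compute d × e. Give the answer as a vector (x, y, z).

(34, -185, 131)

i: 7·(-10) - 13·(-8) = -70 - (-104) = 34
j: 13·(-5) - (-12)·(-10) = -65 - 120 = -185
k: (-12)·(-8) - 7·(-5) = 96 - (-35) = 131
d × e = (34, -185, 131)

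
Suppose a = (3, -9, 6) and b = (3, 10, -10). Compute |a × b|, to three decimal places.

i: (-9)·(-10) - 6·10 = 90 - 60 = 30
j: 6·3 - 3·(-10) = 18 - (-30) = 48
k: 3·10 - (-9)·3 = 30 - (-27) = 57
a × b = (30, 48, 57)
|a × b| = √(30² + 48² + 57²) = √6453 ≈ 80.3306

80.331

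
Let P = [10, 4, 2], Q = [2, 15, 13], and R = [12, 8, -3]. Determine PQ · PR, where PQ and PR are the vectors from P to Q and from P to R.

PQ = Q − P = (-8, 11, 11)
PR = R − P = (2, 4, -5)
PQ · PR = (-8)·2 + 11·4 + 11·(-5) = -16 + 44 - 55 = -27

-27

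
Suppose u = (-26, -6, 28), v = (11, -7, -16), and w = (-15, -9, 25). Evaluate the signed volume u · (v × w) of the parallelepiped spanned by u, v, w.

2792

v × w:
i: (-7)·25 - (-16)·(-9) = -175 - 144 = -319
j: (-16)·(-15) - 11·25 = 240 - 275 = -35
k: 11·(-9) - (-7)·(-15) = -99 - 105 = -204
v × w = (-319, -35, -204)
u · (v × w) = (-26)·(-319) + (-6)·(-35) + 28·(-204) = 8294 + 210 - 5712 = 2792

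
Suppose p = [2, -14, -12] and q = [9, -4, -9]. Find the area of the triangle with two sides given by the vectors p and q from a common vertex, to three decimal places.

i: (-14)·(-9) - (-12)·(-4) = 126 - 48 = 78
j: (-12)·9 - 2·(-9) = -108 - (-18) = -90
k: 2·(-4) - (-14)·9 = -8 - (-126) = 118
p × q = (78, -90, 118)
|p × q| = √(78² + (-90)² + 118²) = √28108 ≈ 167.6544
area = ½ · 167.6544 ≈ 83.827

83.827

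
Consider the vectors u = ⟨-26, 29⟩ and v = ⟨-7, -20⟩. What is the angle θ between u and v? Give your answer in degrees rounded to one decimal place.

u · v = (-26)·(-7) + 29·(-20) = 182 - 580 = -398
|u|² = 676 + 841 = 1517,  |u| = √1517 ≈ 38.948684
|v|² = 49 + 400 = 449,  |v| = √449 ≈ 21.189620
cos θ = -398 / (38.948684 · 21.189620) ≈ -0.48224
θ = arccos(-0.48224) ≈ 118.8°

118.8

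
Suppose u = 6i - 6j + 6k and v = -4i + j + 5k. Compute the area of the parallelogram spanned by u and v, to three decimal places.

67.350

i: (-6)·5 - 6·1 = -30 - 6 = -36
j: 6·(-4) - 6·5 = -24 - 30 = -54
k: 6·1 - (-6)·(-4) = 6 - 24 = -18
u × v = (-36, -54, -18)
|u × v| = √((-36)² + (-54)² + (-18)²) = √4536 ≈ 67.3498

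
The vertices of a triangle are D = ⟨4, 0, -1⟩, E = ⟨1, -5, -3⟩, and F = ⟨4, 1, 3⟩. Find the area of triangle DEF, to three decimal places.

DE = (-3, -5, -2),  DF = (0, 1, 4)
i: (-5)·4 - (-2)·1 = -20 - (-2) = -18
j: (-2)·0 - (-3)·4 = 0 - (-12) = 12
k: (-3)·1 - (-5)·0 = -3 - 0 = -3
DE × DF = (-18, 12, -3)
|DE × DF| = √477 ≈ 21.8403
area = ½ · 21.8403 ≈ 10.920

10.920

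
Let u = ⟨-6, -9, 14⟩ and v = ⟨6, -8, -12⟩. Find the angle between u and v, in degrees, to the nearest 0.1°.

u · v = (-6)·6 + (-9)·(-8) + 14·(-12) = -36 + 72 - 168 = -132
|u|² = 36 + 81 + 196 = 313,  |u| = √313 ≈ 17.691806
|v|² = 36 + 64 + 144 = 244,  |v| = √244 ≈ 15.620499
cos θ = -132 / (17.691806 · 15.620499) ≈ -0.47765
θ = arccos(-0.47765) ≈ 118.5°

118.5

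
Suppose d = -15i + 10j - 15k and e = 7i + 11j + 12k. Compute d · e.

-175

d · e = (-15)·7 + 10·11 + (-15)·12 = -105 + 110 - 180 = -175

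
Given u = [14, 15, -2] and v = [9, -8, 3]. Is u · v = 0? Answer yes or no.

u · v = 14·9 + 15·(-8) + (-2)·3 = 126 - 120 - 6 = 0
Zero, so the vectors are orthogonal.

yes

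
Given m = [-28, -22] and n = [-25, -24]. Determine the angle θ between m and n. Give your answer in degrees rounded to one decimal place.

m · n = (-28)·(-25) + (-22)·(-24) = 700 + 528 = 1228
|m|² = 784 + 484 = 1268,  |m| = √1268 ≈ 35.608988
|n|² = 625 + 576 = 1201,  |n| = √1201 ≈ 34.655447
cos θ = 1228 / (35.608988 · 34.655447) ≈ 0.99510
θ = arccos(0.99510) ≈ 5.7°

5.7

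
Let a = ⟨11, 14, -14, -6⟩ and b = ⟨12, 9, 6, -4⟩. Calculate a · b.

a · b = 11·12 + 14·9 + (-14)·6 + (-6)·(-4) = 132 + 126 - 84 + 24 = 198

198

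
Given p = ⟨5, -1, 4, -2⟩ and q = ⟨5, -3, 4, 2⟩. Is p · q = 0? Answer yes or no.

p · q = 5·5 + (-1)·(-3) + 4·4 + (-2)·2 = 25 + 3 + 16 - 4 = 40
Nonzero, so the vectors are not orthogonal.

no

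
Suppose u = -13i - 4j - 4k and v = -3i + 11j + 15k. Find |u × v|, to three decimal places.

259.095

i: (-4)·15 - (-4)·11 = -60 - (-44) = -16
j: (-4)·(-3) - (-13)·15 = 12 - (-195) = 207
k: (-13)·11 - (-4)·(-3) = -143 - 12 = -155
u × v = (-16, 207, -155)
|u × v| = √((-16)² + 207² + (-155)²) = √67130 ≈ 259.0946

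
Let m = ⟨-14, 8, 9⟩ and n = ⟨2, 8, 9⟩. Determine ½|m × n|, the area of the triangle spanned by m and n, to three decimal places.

i: 8·9 - 9·8 = 72 - 72 = 0
j: 9·2 - (-14)·9 = 18 - (-126) = 144
k: (-14)·8 - 8·2 = -112 - 16 = -128
m × n = (0, 144, -128)
|m × n| = √(0² + 144² + (-128)²) = √37120 ≈ 192.6655
area = ½ · 192.6655 ≈ 96.333

96.333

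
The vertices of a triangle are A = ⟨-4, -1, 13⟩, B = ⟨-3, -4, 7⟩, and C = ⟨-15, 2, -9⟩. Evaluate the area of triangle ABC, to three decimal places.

AB = (1, -3, -6),  AC = (-11, 3, -22)
i: (-3)·(-22) - (-6)·3 = 66 - (-18) = 84
j: (-6)·(-11) - 1·(-22) = 66 - (-22) = 88
k: 1·3 - (-3)·(-11) = 3 - 33 = -30
AB × AC = (84, 88, -30)
|AB × AC| = √15700 ≈ 125.2996
area = ½ · 125.2996 ≈ 62.650

62.650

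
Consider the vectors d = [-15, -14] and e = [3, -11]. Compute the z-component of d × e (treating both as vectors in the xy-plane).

207

(-15)·(-11) - (-14)·3 = 165 - (-42) = 207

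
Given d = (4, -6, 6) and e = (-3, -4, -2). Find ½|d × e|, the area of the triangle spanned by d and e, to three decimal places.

i: (-6)·(-2) - 6·(-4) = 12 - (-24) = 36
j: 6·(-3) - 4·(-2) = -18 - (-8) = -10
k: 4·(-4) - (-6)·(-3) = -16 - 18 = -34
d × e = (36, -10, -34)
|d × e| = √(36² + (-10)² + (-34)²) = √2552 ≈ 50.5173
area = ½ · 50.5173 ≈ 25.259

25.259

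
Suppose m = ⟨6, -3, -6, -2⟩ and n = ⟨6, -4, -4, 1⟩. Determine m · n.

70

m · n = 6·6 + (-3)·(-4) + (-6)·(-4) + (-2)·1 = 36 + 12 + 24 - 2 = 70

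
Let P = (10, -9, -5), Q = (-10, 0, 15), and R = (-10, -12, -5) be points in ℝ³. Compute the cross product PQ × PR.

(60, -400, 240)

PQ = (-20, 9, 20)
PR = (-20, -3, 0)
i: 9·0 - 20·(-3) = 0 - (-60) = 60
j: 20·(-20) - (-20)·0 = -400 - 0 = -400
k: (-20)·(-3) - 9·(-20) = 60 - (-180) = 240
PQ × PR = (60, -400, 240)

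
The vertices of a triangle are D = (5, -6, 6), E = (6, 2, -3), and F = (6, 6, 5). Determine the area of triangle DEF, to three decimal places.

50.200

DE = (1, 8, -9),  DF = (1, 12, -1)
i: 8·(-1) - (-9)·12 = -8 - (-108) = 100
j: (-9)·1 - 1·(-1) = -9 - (-1) = -8
k: 1·12 - 8·1 = 12 - 8 = 4
DE × DF = (100, -8, 4)
|DE × DF| = √10080 ≈ 100.3992
area = ½ · 100.3992 ≈ 50.200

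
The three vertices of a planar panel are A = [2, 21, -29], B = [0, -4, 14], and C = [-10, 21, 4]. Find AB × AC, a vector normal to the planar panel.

AB = (-2, -25, 43)
AC = (-12, 0, 33)
i: (-25)·33 - 43·0 = -825 - 0 = -825
j: 43·(-12) - (-2)·33 = -516 - (-66) = -450
k: (-2)·0 - (-25)·(-12) = 0 - 300 = -300
AB × AC = (-825, -450, -300)

(-825, -450, -300)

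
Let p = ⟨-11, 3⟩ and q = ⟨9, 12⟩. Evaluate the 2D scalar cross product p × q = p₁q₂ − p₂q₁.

-159

(-11)·12 - 3·9 = -132 - 27 = -159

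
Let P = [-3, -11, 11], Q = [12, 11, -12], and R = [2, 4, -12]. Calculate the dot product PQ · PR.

PQ = Q − P = (15, 22, -23)
PR = R − P = (5, 15, -23)
PQ · PR = 15·5 + 22·15 + (-23)·(-23) = 75 + 330 + 529 = 934

934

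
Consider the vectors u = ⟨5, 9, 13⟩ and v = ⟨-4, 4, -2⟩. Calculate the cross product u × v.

(-70, -42, 56)

i: 9·(-2) - 13·4 = -18 - 52 = -70
j: 13·(-4) - 5·(-2) = -52 - (-10) = -42
k: 5·4 - 9·(-4) = 20 - (-36) = 56
u × v = (-70, -42, 56)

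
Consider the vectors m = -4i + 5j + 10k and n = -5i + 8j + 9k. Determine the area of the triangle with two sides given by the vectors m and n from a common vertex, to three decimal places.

i: 5·9 - 10·8 = 45 - 80 = -35
j: 10·(-5) - (-4)·9 = -50 - (-36) = -14
k: (-4)·8 - 5·(-5) = -32 - (-25) = -7
m × n = (-35, -14, -7)
|m × n| = √((-35)² + (-14)² + (-7)²) = √1470 ≈ 38.3406
area = ½ · 38.3406 ≈ 19.170

19.170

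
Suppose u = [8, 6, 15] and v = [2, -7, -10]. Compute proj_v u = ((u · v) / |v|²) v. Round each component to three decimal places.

u · v = 8·2 + 6·(-7) + 15·(-10) = 16 - 42 - 150 = -176
|v|² = 4 + 49 + 100 = 153
proj_v u = (-176/153) · (2, -7, -10) ≈ (-2.301, 8.052, 11.503)

(-2.301, 8.052, 11.503)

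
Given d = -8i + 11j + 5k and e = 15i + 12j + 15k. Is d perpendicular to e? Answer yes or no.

no

d · e = (-8)·15 + 11·12 + 5·15 = -120 + 132 + 75 = 87
Nonzero, so the vectors are not orthogonal.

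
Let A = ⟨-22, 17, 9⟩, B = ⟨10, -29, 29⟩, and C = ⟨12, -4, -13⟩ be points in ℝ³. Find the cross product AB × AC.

AB = (32, -46, 20)
AC = (34, -21, -22)
i: (-46)·(-22) - 20·(-21) = 1012 - (-420) = 1432
j: 20·34 - 32·(-22) = 680 - (-704) = 1384
k: 32·(-21) - (-46)·34 = -672 - (-1564) = 892
AB × AC = (1432, 1384, 892)

(1432, 1384, 892)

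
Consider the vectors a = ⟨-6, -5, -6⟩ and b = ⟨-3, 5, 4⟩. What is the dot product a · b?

a · b = (-6)·(-3) + (-5)·5 + (-6)·4 = 18 - 25 - 24 = -31

-31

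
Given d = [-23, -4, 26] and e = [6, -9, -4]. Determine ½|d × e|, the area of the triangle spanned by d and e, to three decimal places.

i: (-4)·(-4) - 26·(-9) = 16 - (-234) = 250
j: 26·6 - (-23)·(-4) = 156 - 92 = 64
k: (-23)·(-9) - (-4)·6 = 207 - (-24) = 231
d × e = (250, 64, 231)
|d × e| = √(250² + 64² + 231²) = √119957 ≈ 346.3481
area = ½ · 346.3481 ≈ 173.174

173.174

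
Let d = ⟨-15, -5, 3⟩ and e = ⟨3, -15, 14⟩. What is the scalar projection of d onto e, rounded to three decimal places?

3.472

d · e = (-15)·3 + (-5)·(-15) + 3·14 = -45 + 75 + 42 = 72
|e| = √(9 + 225 + 196) = √430 ≈ 20.7364
comp_e d = 72 / √430 ≈ 3.472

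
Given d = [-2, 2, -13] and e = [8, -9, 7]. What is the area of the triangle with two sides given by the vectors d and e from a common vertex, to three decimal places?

68.398

i: 2·7 - (-13)·(-9) = 14 - 117 = -103
j: (-13)·8 - (-2)·7 = -104 - (-14) = -90
k: (-2)·(-9) - 2·8 = 18 - 16 = 2
d × e = (-103, -90, 2)
|d × e| = √((-103)² + (-90)² + 2²) = √18713 ≈ 136.7955
area = ½ · 136.7955 ≈ 68.398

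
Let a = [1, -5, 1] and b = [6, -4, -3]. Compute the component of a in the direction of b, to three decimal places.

2.945

a · b = 1·6 + (-5)·(-4) + 1·(-3) = 6 + 20 - 3 = 23
|b| = √(36 + 16 + 9) = √61 ≈ 7.8102
comp_b a = 23 / √61 ≈ 2.945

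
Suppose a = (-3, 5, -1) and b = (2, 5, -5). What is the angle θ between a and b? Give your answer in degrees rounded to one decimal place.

56.5

a · b = (-3)·2 + 5·5 + (-1)·(-5) = -6 + 25 + 5 = 24
|a|² = 9 + 25 + 1 = 35,  |a| = √35 ≈ 5.916080
|b|² = 4 + 25 + 25 = 54,  |b| = √54 ≈ 7.348469
cos θ = 24 / (5.916080 · 7.348469) ≈ 0.55205
θ = arccos(0.55205) ≈ 56.5°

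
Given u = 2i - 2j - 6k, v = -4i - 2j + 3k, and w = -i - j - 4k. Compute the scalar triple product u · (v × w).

v × w:
i: (-2)·(-4) - 3·(-1) = 8 - (-3) = 11
j: 3·(-1) - (-4)·(-4) = -3 - 16 = -19
k: (-4)·(-1) - (-2)·(-1) = 4 - 2 = 2
v × w = (11, -19, 2)
u · (v × w) = 2·11 + (-2)·(-19) + (-6)·2 = 22 + 38 - 12 = 48

48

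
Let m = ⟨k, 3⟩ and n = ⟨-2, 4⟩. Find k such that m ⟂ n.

6

m · n = k·(-2) + 3·4 = 12 - 2k
Set equal to 0: -2k = -12, so k = 6.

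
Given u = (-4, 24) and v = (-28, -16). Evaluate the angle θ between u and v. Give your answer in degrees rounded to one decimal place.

110.3

u · v = (-4)·(-28) + 24·(-16) = 112 - 384 = -272
|u|² = 16 + 576 = 592,  |u| = √592 ≈ 24.331050
|v|² = 784 + 256 = 1040,  |v| = √1040 ≈ 32.249031
cos θ = -272 / (24.331050 · 32.249031) ≈ -0.34665
θ = arccos(-0.34665) ≈ 110.3°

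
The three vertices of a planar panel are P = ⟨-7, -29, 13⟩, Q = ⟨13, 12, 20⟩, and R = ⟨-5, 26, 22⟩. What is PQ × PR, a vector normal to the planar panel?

(-16, -166, 1018)

PQ = (20, 41, 7)
PR = (2, 55, 9)
i: 41·9 - 7·55 = 369 - 385 = -16
j: 7·2 - 20·9 = 14 - 180 = -166
k: 20·55 - 41·2 = 1100 - 82 = 1018
PQ × PR = (-16, -166, 1018)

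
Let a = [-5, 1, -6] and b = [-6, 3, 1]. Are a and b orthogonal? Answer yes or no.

no

a · b = (-5)·(-6) + 1·3 + (-6)·1 = 30 + 3 - 6 = 27
Nonzero, so the vectors are not orthogonal.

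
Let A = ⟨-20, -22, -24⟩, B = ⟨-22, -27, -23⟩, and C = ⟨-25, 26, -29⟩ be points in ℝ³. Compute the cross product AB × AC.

(-23, -15, -121)

AB = (-2, -5, 1)
AC = (-5, 48, -5)
i: (-5)·(-5) - 1·48 = 25 - 48 = -23
j: 1·(-5) - (-2)·(-5) = -5 - 10 = -15
k: (-2)·48 - (-5)·(-5) = -96 - 25 = -121
AB × AC = (-23, -15, -121)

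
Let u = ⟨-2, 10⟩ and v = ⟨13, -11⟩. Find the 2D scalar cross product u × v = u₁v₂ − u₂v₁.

-108

(-2)·(-11) - 10·13 = 22 - 130 = -108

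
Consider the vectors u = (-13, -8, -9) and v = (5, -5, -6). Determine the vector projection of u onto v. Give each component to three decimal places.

(1.686, -1.686, -2.023)

u · v = (-13)·5 + (-8)·(-5) + (-9)·(-6) = -65 + 40 + 54 = 29
|v|² = 25 + 25 + 36 = 86
proj_v u = (29/86) · (5, -5, -6) ≈ (1.686, -1.686, -2.023)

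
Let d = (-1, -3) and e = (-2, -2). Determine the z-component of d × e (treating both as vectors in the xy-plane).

-4

(-1)·(-2) - (-3)·(-2) = 2 - 6 = -4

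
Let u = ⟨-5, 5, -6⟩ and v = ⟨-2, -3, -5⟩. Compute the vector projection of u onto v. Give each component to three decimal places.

u · v = (-5)·(-2) + 5·(-3) + (-6)·(-5) = 10 - 15 + 30 = 25
|v|² = 4 + 9 + 25 = 38
proj_v u = (25/38) · (-2, -3, -5) ≈ (-1.316, -1.974, -3.289)

(-1.316, -1.974, -3.289)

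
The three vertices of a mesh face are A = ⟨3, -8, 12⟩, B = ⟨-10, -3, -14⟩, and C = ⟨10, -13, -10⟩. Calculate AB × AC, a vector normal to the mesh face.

(-240, -468, 30)

AB = (-13, 5, -26)
AC = (7, -5, -22)
i: 5·(-22) - (-26)·(-5) = -110 - 130 = -240
j: (-26)·7 - (-13)·(-22) = -182 - 286 = -468
k: (-13)·(-5) - 5·7 = 65 - 35 = 30
AB × AC = (-240, -468, 30)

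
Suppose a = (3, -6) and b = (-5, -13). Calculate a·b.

a · b = 3·(-5) + (-6)·(-13) = -15 + 78 = 63

63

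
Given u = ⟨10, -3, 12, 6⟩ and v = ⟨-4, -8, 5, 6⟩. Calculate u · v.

u · v = 10·(-4) + (-3)·(-8) + 12·5 + 6·6 = -40 + 24 + 60 + 36 = 80

80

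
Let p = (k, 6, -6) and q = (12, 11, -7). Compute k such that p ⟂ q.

p · q = k·12 + 6·11 + (-6)·(-7) = 108 + 12k
Set equal to 0: 12k = -108, so k = -9.

-9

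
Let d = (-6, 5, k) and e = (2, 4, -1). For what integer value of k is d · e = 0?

8

d · e = (-6)·2 + 5·4 + k·(-1) = 8 - 1k
Set equal to 0: -1k = -8, so k = 8.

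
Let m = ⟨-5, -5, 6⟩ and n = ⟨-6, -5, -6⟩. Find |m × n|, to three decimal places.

i: (-5)·(-6) - 6·(-5) = 30 - (-30) = 60
j: 6·(-6) - (-5)·(-6) = -36 - 30 = -66
k: (-5)·(-5) - (-5)·(-6) = 25 - 30 = -5
m × n = (60, -66, -5)
|m × n| = √(60² + (-66)² + (-5)²) = √7981 ≈ 89.3364

89.336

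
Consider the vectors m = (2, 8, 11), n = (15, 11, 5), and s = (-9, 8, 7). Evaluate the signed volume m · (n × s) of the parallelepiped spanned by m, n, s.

n × s:
i: 11·7 - 5·8 = 77 - 40 = 37
j: 5·(-9) - 15·7 = -45 - 105 = -150
k: 15·8 - 11·(-9) = 120 - (-99) = 219
n × s = (37, -150, 219)
m · (n × s) = 2·37 + 8·(-150) + 11·219 = 74 - 1200 + 2409 = 1283

1283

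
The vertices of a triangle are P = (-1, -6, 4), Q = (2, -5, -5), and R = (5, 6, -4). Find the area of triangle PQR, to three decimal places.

PQ = (3, 1, -9),  PR = (6, 12, -8)
i: 1·(-8) - (-9)·12 = -8 - (-108) = 100
j: (-9)·6 - 3·(-8) = -54 - (-24) = -30
k: 3·12 - 1·6 = 36 - 6 = 30
PQ × PR = (100, -30, 30)
|PQ × PR| = √11800 ≈ 108.6278
area = ½ · 108.6278 ≈ 54.314

54.314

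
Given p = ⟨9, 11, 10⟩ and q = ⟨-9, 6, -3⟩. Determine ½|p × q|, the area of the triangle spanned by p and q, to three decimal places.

i: 11·(-3) - 10·6 = -33 - 60 = -93
j: 10·(-9) - 9·(-3) = -90 - (-27) = -63
k: 9·6 - 11·(-9) = 54 - (-99) = 153
p × q = (-93, -63, 153)
|p × q| = √((-93)² + (-63)² + 153²) = √36027 ≈ 189.8078
area = ½ · 189.8078 ≈ 94.904

94.904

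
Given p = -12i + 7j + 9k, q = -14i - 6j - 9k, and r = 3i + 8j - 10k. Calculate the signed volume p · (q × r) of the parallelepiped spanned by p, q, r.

q × r:
i: (-6)·(-10) - (-9)·8 = 60 - (-72) = 132
j: (-9)·3 - (-14)·(-10) = -27 - 140 = -167
k: (-14)·8 - (-6)·3 = -112 - (-18) = -94
q × r = (132, -167, -94)
p · (q × r) = (-12)·132 + 7·(-167) + 9·(-94) = -1584 - 1169 - 846 = -3599

-3599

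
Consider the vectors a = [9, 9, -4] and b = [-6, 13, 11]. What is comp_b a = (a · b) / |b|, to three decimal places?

1.052

a · b = 9·(-6) + 9·13 + (-4)·11 = -54 + 117 - 44 = 19
|b| = √(36 + 169 + 121) = √326 ≈ 18.0555
comp_b a = 19 / √326 ≈ 1.052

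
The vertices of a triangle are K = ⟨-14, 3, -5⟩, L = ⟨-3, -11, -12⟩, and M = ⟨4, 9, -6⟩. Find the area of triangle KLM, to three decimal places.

KL = (11, -14, -7),  KM = (18, 6, -1)
i: (-14)·(-1) - (-7)·6 = 14 - (-42) = 56
j: (-7)·18 - 11·(-1) = -126 - (-11) = -115
k: 11·6 - (-14)·18 = 66 - (-252) = 318
KL × KM = (56, -115, 318)
|KL × KM| = √117485 ≈ 342.7608
area = ½ · 342.7608 ≈ 171.380

171.380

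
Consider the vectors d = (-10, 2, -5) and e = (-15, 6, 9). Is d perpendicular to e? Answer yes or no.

no

d · e = (-10)·(-15) + 2·6 + (-5)·9 = 150 + 12 - 45 = 117
Nonzero, so the vectors are not orthogonal.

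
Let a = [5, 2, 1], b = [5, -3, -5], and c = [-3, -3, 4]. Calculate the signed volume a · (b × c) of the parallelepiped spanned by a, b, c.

b × c:
i: (-3)·4 - (-5)·(-3) = -12 - 15 = -27
j: (-5)·(-3) - 5·4 = 15 - 20 = -5
k: 5·(-3) - (-3)·(-3) = -15 - 9 = -24
b × c = (-27, -5, -24)
a · (b × c) = 5·(-27) + 2·(-5) + 1·(-24) = -135 - 10 - 24 = -169

-169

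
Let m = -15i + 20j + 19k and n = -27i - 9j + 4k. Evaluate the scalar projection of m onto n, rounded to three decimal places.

10.473

m · n = (-15)·(-27) + 20·(-9) + 19·4 = 405 - 180 + 76 = 301
|n| = √(729 + 81 + 16) = √826 ≈ 28.7402
comp_n m = 301 / √826 ≈ 10.473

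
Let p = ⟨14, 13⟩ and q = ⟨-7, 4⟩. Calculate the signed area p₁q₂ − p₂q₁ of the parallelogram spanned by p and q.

14·4 - 13·(-7) = 56 - (-91) = 147

147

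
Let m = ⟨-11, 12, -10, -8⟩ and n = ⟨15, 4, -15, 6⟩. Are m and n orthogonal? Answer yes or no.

no

m · n = (-11)·15 + 12·4 + (-10)·(-15) + (-8)·6 = -165 + 48 + 150 - 48 = -15
Nonzero, so the vectors are not orthogonal.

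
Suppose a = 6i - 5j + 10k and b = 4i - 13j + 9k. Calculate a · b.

a · b = 6·4 + (-5)·(-13) + 10·9 = 24 + 65 + 90 = 179

179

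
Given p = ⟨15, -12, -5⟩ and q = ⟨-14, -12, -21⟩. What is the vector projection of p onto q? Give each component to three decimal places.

(-0.699, -0.599, -1.049)

p · q = 15·(-14) + (-12)·(-12) + (-5)·(-21) = -210 + 144 + 105 = 39
|q|² = 196 + 144 + 441 = 781
proj_q p = (39/781) · (-14, -12, -21) ≈ (-0.699, -0.599, -1.049)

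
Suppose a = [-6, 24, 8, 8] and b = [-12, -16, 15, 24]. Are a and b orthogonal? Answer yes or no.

a · b = (-6)·(-12) + 24·(-16) + 8·15 + 8·24 = 72 - 384 + 120 + 192 = 0
Zero, so the vectors are orthogonal.

yes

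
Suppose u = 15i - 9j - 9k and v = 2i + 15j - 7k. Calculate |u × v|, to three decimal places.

i: (-9)·(-7) - (-9)·15 = 63 - (-135) = 198
j: (-9)·2 - 15·(-7) = -18 - (-105) = 87
k: 15·15 - (-9)·2 = 225 - (-18) = 243
u × v = (198, 87, 243)
|u × v| = √(198² + 87² + 243²) = √105822 ≈ 325.3029

325.303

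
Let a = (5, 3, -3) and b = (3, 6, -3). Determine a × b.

i: 3·(-3) - (-3)·6 = -9 - (-18) = 9
j: (-3)·3 - 5·(-3) = -9 - (-15) = 6
k: 5·6 - 3·3 = 30 - 9 = 21
a × b = (9, 6, 21)

(9, 6, 21)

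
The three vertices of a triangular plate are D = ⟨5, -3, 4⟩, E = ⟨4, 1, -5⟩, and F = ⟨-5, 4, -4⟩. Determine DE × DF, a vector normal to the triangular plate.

DE = (-1, 4, -9)
DF = (-10, 7, -8)
i: 4·(-8) - (-9)·7 = -32 - (-63) = 31
j: (-9)·(-10) - (-1)·(-8) = 90 - 8 = 82
k: (-1)·7 - 4·(-10) = -7 - (-40) = 33
DE × DF = (31, 82, 33)

(31, 82, 33)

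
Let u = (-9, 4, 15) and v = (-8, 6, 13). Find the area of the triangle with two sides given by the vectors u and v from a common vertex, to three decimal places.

i: 4·13 - 15·6 = 52 - 90 = -38
j: 15·(-8) - (-9)·13 = -120 - (-117) = -3
k: (-9)·6 - 4·(-8) = -54 - (-32) = -22
u × v = (-38, -3, -22)
|u × v| = √((-38)² + (-3)² + (-22)²) = √1937 ≈ 44.0114
area = ½ · 44.0114 ≈ 22.006

22.006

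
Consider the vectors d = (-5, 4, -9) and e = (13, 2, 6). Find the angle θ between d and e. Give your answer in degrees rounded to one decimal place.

134.0

d · e = (-5)·13 + 4·2 + (-9)·6 = -65 + 8 - 54 = -111
|d|² = 25 + 16 + 81 = 122,  |d| = √122 ≈ 11.045361
|e|² = 169 + 4 + 36 = 209,  |e| = √209 ≈ 14.456832
cos θ = -111 / (11.045361 · 14.456832) ≈ -0.69514
θ = arccos(-0.69514) ≈ 134.0°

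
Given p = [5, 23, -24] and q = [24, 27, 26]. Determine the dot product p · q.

117

p · q = 5·24 + 23·27 + (-24)·26 = 120 + 621 - 624 = 117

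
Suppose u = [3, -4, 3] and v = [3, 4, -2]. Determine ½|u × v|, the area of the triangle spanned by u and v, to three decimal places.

14.292

i: (-4)·(-2) - 3·4 = 8 - 12 = -4
j: 3·3 - 3·(-2) = 9 - (-6) = 15
k: 3·4 - (-4)·3 = 12 - (-12) = 24
u × v = (-4, 15, 24)
|u × v| = √((-4)² + 15² + 24²) = √817 ≈ 28.5832
area = ½ · 28.5832 ≈ 14.292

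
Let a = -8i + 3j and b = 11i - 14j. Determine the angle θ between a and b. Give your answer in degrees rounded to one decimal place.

148.7

a · b = (-8)·11 + 3·(-14) = -88 - 42 = -130
|a|² = 64 + 9 = 73,  |a| = √73 ≈ 8.544004
|b|² = 121 + 196 = 317,  |b| = √317 ≈ 17.804494
cos θ = -130 / (8.544004 · 17.804494) ≈ -0.85458
θ = arccos(-0.85458) ≈ 148.7°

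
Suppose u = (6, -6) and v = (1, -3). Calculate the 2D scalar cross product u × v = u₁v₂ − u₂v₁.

6·(-3) - (-6)·1 = -18 - (-6) = -12

-12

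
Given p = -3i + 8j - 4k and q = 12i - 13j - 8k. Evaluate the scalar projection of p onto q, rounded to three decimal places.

-5.562

p · q = (-3)·12 + 8·(-13) + (-4)·(-8) = -36 - 104 + 32 = -108
|q| = √(144 + 169 + 64) = √377 ≈ 19.4165
comp_q p = -108 / √377 ≈ -5.562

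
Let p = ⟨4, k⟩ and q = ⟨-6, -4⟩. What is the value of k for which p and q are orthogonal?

-6

p · q = 4·(-6) + k·(-4) = -24 - 4k
Set equal to 0: -4k = 24, so k = -6.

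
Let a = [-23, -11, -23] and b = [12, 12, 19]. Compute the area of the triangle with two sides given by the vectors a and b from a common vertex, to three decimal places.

i: (-11)·19 - (-23)·12 = -209 - (-276) = 67
j: (-23)·12 - (-23)·19 = -276 - (-437) = 161
k: (-23)·12 - (-11)·12 = -276 - (-132) = -144
a × b = (67, 161, -144)
|a × b| = √(67² + 161² + (-144)²) = √51146 ≈ 226.1548
area = ½ · 226.1548 ≈ 113.077

113.077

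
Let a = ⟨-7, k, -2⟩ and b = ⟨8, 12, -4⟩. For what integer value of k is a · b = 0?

4

a · b = (-7)·8 + k·12 + (-2)·(-4) = -48 + 12k
Set equal to 0: 12k = 48, so k = 4.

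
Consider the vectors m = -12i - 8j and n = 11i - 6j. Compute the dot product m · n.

-84

m · n = (-12)·11 + (-8)·(-6) = -132 + 48 = -84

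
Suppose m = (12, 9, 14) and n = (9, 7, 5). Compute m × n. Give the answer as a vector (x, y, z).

(-53, 66, 3)

i: 9·5 - 14·7 = 45 - 98 = -53
j: 14·9 - 12·5 = 126 - 60 = 66
k: 12·7 - 9·9 = 84 - 81 = 3
m × n = (-53, 66, 3)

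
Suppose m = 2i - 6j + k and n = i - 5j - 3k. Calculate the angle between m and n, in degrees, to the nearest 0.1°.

40.0

m · n = 2·1 + (-6)·(-5) + 1·(-3) = 2 + 30 - 3 = 29
|m|² = 4 + 36 + 1 = 41,  |m| = √41 ≈ 6.403124
|n|² = 1 + 25 + 9 = 35,  |n| = √35 ≈ 5.916080
cos θ = 29 / (6.403124 · 5.916080) ≈ 0.76555
θ = arccos(0.76555) ≈ 40.0°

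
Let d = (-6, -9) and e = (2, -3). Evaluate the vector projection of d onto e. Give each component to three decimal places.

(2.308, -3.462)

d · e = (-6)·2 + (-9)·(-3) = -12 + 27 = 15
|e|² = 4 + 9 = 13
proj_e d = (15/13) · (2, -3) ≈ (2.308, -3.462)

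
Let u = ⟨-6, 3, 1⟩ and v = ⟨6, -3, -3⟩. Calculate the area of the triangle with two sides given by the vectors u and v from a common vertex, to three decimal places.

i: 3·(-3) - 1·(-3) = -9 - (-3) = -6
j: 1·6 - (-6)·(-3) = 6 - 18 = -12
k: (-6)·(-3) - 3·6 = 18 - 18 = 0
u × v = (-6, -12, 0)
|u × v| = √((-6)² + (-12)² + 0²) = √180 ≈ 13.4164
area = ½ · 13.4164 ≈ 6.708

6.708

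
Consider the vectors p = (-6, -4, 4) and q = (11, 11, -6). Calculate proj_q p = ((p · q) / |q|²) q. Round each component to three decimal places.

p · q = (-6)·11 + (-4)·11 + 4·(-6) = -66 - 44 - 24 = -134
|q|² = 121 + 121 + 36 = 278
proj_q p = (-134/278) · (11, 11, -6) ≈ (-5.302, -5.302, 2.892)

(-5.302, -5.302, 2.892)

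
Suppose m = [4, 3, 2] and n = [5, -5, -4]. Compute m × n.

i: 3·(-4) - 2·(-5) = -12 - (-10) = -2
j: 2·5 - 4·(-4) = 10 - (-16) = 26
k: 4·(-5) - 3·5 = -20 - 15 = -35
m × n = (-2, 26, -35)

(-2, 26, -35)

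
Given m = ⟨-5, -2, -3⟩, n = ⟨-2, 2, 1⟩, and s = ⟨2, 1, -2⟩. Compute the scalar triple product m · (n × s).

47

n × s:
i: 2·(-2) - 1·1 = -4 - 1 = -5
j: 1·2 - (-2)·(-2) = 2 - 4 = -2
k: (-2)·1 - 2·2 = -2 - 4 = -6
n × s = (-5, -2, -6)
m · (n × s) = (-5)·(-5) + (-2)·(-2) + (-3)·(-6) = 25 + 4 + 18 = 47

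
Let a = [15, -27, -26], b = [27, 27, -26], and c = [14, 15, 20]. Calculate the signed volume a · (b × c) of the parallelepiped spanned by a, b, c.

37656

b × c:
i: 27·20 - (-26)·15 = 540 - (-390) = 930
j: (-26)·14 - 27·20 = -364 - 540 = -904
k: 27·15 - 27·14 = 405 - 378 = 27
b × c = (930, -904, 27)
a · (b × c) = 15·930 + (-27)·(-904) + (-26)·27 = 13950 + 24408 - 702 = 37656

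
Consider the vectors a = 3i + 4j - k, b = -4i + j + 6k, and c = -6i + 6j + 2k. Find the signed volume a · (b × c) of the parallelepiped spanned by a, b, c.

b × c:
i: 1·2 - 6·6 = 2 - 36 = -34
j: 6·(-6) - (-4)·2 = -36 - (-8) = -28
k: (-4)·6 - 1·(-6) = -24 - (-6) = -18
b × c = (-34, -28, -18)
a · (b × c) = 3·(-34) + 4·(-28) + (-1)·(-18) = -102 - 112 + 18 = -196

-196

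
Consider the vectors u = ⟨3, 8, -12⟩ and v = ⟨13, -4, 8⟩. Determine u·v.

-89

u · v = 3·13 + 8·(-4) + (-12)·8 = 39 - 32 - 96 = -89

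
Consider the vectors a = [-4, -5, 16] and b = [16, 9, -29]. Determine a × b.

(1, 140, 44)

i: (-5)·(-29) - 16·9 = 145 - 144 = 1
j: 16·16 - (-4)·(-29) = 256 - 116 = 140
k: (-4)·9 - (-5)·16 = -36 - (-80) = 44
a × b = (1, 140, 44)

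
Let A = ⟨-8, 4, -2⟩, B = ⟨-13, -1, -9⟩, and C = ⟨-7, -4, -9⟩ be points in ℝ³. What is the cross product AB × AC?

(-21, -42, 45)

AB = (-5, -5, -7)
AC = (1, -8, -7)
i: (-5)·(-7) - (-7)·(-8) = 35 - 56 = -21
j: (-7)·1 - (-5)·(-7) = -7 - 35 = -42
k: (-5)·(-8) - (-5)·1 = 40 - (-5) = 45
AB × AC = (-21, -42, 45)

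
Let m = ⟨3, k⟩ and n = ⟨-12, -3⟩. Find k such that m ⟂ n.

m · n = 3·(-12) + k·(-3) = -36 - 3k
Set equal to 0: -3k = 36, so k = -12.

-12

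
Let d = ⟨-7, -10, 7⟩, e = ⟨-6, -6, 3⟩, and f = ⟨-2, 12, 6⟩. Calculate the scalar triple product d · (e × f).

-384

e × f:
i: (-6)·6 - 3·12 = -36 - 36 = -72
j: 3·(-2) - (-6)·6 = -6 - (-36) = 30
k: (-6)·12 - (-6)·(-2) = -72 - 12 = -84
e × f = (-72, 30, -84)
d · (e × f) = (-7)·(-72) + (-10)·30 + 7·(-84) = 504 - 300 - 588 = -384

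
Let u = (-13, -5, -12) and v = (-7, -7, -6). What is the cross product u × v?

i: (-5)·(-6) - (-12)·(-7) = 30 - 84 = -54
j: (-12)·(-7) - (-13)·(-6) = 84 - 78 = 6
k: (-13)·(-7) - (-5)·(-7) = 91 - 35 = 56
u × v = (-54, 6, 56)

(-54, 6, 56)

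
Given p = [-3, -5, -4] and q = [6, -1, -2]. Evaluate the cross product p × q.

(6, -30, 33)

i: (-5)·(-2) - (-4)·(-1) = 10 - 4 = 6
j: (-4)·6 - (-3)·(-2) = -24 - 6 = -30
k: (-3)·(-1) - (-5)·6 = 3 - (-30) = 33
p × q = (6, -30, 33)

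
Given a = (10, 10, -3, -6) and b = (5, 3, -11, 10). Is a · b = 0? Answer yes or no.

no

a · b = 10·5 + 10·3 + (-3)·(-11) + (-6)·10 = 50 + 30 + 33 - 60 = 53
Nonzero, so the vectors are not orthogonal.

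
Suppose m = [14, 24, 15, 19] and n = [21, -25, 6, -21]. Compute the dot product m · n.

m · n = 14·21 + 24·(-25) + 15·6 + 19·(-21) = 294 - 600 + 90 - 399 = -615

-615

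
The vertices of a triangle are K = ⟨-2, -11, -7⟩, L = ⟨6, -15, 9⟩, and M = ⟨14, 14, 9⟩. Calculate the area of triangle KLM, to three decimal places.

KL = (8, -4, 16),  KM = (16, 25, 16)
i: (-4)·16 - 16·25 = -64 - 400 = -464
j: 16·16 - 8·16 = 256 - 128 = 128
k: 8·25 - (-4)·16 = 200 - (-64) = 264
KL × KM = (-464, 128, 264)
|KL × KM| = √301376 ≈ 548.9772
area = ½ · 548.9772 ≈ 274.489

274.489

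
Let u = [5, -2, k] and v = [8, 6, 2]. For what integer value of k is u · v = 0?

u · v = 5·8 + (-2)·6 + k·2 = 28 + 2k
Set equal to 0: 2k = -28, so k = -14.

-14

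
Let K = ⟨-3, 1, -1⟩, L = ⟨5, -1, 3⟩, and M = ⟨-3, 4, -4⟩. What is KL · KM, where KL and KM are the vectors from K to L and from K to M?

KL = L − K = (8, -2, 4)
KM = M − K = (0, 3, -3)
KL · KM = 8·0 + (-2)·3 + 4·(-3) = 0 - 6 - 12 = -18

-18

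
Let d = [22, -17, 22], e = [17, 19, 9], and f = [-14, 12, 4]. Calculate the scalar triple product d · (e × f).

12934

e × f:
i: 19·4 - 9·12 = 76 - 108 = -32
j: 9·(-14) - 17·4 = -126 - 68 = -194
k: 17·12 - 19·(-14) = 204 - (-266) = 470
e × f = (-32, -194, 470)
d · (e × f) = 22·(-32) + (-17)·(-194) + 22·470 = -704 + 3298 + 10340 = 12934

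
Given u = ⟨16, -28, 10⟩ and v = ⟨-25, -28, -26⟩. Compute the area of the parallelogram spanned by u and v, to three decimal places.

1536.725

i: (-28)·(-26) - 10·(-28) = 728 - (-280) = 1008
j: 10·(-25) - 16·(-26) = -250 - (-416) = 166
k: 16·(-28) - (-28)·(-25) = -448 - 700 = -1148
u × v = (1008, 166, -1148)
|u × v| = √(1008² + 166² + (-1148)²) = √2361524 ≈ 1536.7251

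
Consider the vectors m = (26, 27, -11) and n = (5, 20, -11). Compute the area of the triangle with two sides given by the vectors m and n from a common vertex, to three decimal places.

i: 27·(-11) - (-11)·20 = -297 - (-220) = -77
j: (-11)·5 - 26·(-11) = -55 - (-286) = 231
k: 26·20 - 27·5 = 520 - 135 = 385
m × n = (-77, 231, 385)
|m × n| = √((-77)² + 231² + 385²) = √207515 ≈ 455.5381
area = ½ · 455.5381 ≈ 227.769

227.769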